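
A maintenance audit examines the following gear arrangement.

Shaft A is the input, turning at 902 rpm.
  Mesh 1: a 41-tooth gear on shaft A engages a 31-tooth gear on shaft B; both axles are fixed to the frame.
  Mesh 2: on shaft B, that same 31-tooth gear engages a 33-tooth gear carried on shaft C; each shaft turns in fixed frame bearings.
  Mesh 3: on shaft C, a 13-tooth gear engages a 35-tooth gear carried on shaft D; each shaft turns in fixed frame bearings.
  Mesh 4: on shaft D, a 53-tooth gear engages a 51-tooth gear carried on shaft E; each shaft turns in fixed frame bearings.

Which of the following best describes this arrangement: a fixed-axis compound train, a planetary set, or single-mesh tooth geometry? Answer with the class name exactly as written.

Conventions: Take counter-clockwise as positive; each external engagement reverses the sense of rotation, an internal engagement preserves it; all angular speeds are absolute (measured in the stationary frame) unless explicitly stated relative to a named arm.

topology: fixed-axis compound train — 4 meshes, A→E
classification: fixed-axis compound train

fixed-axis compound train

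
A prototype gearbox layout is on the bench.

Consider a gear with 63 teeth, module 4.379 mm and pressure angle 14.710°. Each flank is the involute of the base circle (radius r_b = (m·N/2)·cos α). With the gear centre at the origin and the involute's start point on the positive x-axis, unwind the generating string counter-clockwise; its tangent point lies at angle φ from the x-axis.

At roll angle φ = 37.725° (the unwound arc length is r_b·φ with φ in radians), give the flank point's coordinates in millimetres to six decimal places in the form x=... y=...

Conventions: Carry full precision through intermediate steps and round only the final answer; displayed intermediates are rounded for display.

x=159.277487 y=12.152484

single-mesh involute tooth geometry (63T wheel at module 4.379)
pitch radius r_p = m·N/2 = 4.379·63/2 = 137.938500
base radius r_b = r_p·cos α = 137.938500·cos 14.710° = 133.417352
roll angle φ = 37.725° = 0.65842546 rad
x = r_b·(cos φ + φ·sin φ) = 159.277487
y = r_b·(sin φ − φ·cos φ) = 12.152484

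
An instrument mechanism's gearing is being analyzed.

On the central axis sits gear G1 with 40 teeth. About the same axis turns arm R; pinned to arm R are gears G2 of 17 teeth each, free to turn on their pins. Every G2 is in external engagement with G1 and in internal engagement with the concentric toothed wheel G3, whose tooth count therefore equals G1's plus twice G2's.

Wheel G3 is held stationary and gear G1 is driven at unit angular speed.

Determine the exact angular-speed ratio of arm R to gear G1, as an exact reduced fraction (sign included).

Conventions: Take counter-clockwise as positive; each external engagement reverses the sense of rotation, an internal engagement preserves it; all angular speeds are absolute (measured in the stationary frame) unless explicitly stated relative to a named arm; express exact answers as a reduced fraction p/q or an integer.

20/57

recognized (axles ride arm R): planetary set, 40/17/74 teeth
ring teeth: 40 + 2·17 = 74
40(ω_sun−ω_arm) = −74(ω_ring−ω_arm),  ω_ring = 0, ω_sun = 1
40(1−ω_arm) = −74(0−ω_arm)  ⇒  114·ω_arm = 40  ⇒  ω_arm = 20/57
ω_out/ω_in = 20/57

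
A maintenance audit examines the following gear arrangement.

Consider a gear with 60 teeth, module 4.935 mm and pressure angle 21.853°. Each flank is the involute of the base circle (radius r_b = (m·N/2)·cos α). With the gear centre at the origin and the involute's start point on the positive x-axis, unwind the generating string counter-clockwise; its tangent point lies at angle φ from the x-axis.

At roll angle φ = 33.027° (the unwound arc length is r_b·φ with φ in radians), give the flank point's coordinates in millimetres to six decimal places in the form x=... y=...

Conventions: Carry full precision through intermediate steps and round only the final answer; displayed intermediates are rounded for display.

class = single-mesh tooth geometry [base-circle involute, m = 4.935, 60T]
pitch radius r_p = m·N/2 = 4.935·60/2 = 148.050000
base radius r_b = r_p·cos α = 148.050000·cos 21.853° = 137.411409
roll angle φ = 33.027° = 0.57642989 rad
x = r_b·(cos φ + φ·sin φ) = 158.378716
y = r_b·(sin φ − φ·cos φ) = 8.484797

x=158.378716 y=8.484797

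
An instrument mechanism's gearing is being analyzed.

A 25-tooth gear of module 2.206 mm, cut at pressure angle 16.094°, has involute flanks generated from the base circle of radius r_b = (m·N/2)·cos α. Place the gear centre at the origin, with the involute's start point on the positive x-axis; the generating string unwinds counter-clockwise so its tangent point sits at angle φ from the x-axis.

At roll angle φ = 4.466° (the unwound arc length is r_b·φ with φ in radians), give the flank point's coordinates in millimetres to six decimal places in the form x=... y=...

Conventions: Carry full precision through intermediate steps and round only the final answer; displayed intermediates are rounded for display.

single-mesh involute tooth geometry (25T wheel at module 2.206)
pitch radius r_p = m·N/2 = 2.206·25/2 = 27.575000
base radius r_b = r_p·cos α = 27.575000·cos 16.094° = 26.494286
roll angle φ = 4.466° = 0.07794640 rad
x = r_b·(cos φ + φ·sin φ) = 26.574649
y = r_b·(sin φ − φ·cos φ) = 0.004180

x=26.574649 y=0.004180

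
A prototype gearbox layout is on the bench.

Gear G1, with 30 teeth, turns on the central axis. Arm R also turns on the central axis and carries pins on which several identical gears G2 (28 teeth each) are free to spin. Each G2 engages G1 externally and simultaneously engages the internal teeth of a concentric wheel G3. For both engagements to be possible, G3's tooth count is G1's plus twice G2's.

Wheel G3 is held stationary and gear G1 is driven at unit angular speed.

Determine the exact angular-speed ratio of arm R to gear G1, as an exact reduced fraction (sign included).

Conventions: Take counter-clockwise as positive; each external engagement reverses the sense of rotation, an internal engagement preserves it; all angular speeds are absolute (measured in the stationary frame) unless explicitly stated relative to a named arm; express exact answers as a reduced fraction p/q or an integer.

15/58

planetary set (30T centre, 28T on arm, 86T internal) — Willis relation
ring teeth: 30 + 2·28 = 86
30(ω_sun−ω_arm) = −86(ω_ring−ω_arm),  ω_ring = 0, ω_sun = 1
30(1−ω_arm) = −86(0−ω_arm)  ⇒  116·ω_arm = 30  ⇒  ω_arm = 15/58
ω_out/ω_in = 15/58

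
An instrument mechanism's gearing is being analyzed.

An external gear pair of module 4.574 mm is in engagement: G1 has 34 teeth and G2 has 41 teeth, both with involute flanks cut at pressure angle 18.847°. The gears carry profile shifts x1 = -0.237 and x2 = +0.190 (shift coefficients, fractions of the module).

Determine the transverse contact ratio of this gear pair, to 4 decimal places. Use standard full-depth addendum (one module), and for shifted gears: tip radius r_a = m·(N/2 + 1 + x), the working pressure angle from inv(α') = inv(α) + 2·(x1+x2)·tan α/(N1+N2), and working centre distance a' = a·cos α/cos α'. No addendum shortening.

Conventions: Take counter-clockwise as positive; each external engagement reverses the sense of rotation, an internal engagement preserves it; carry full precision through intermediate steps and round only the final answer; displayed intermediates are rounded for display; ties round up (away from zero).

1.7693

recognized (one external pair, fixed centres): single-mesh tooth geometry, m = 4.574, N1 = 34, N2 = 41
base radii: r_b1 = 73.588973, r_b2 = 88.739643
tip radii: r_a1 = 81.247962, r_a2 = 99.210060
inv(α') = inv(18.847°) + 2·(-0.237+0.190)·tan α/(34+41) = 0.01197337  ⇒  α' = 18.63405°
a' = a·cos α / cos α' = 171.5250·cos 18.847°/cos 18.63405° = 171.308847
action lengths: √(r_a1²−r_b1²) = 34.436818, √(r_a2²−r_b2²) = 44.361151
base pitch p_b = π·m·cos α = 13.599210
CR = (34.436818 + 44.361151 − 171.308847·sin 18.63405°)/13.599210 = 1.769290
contact ratio ≈ 1.7693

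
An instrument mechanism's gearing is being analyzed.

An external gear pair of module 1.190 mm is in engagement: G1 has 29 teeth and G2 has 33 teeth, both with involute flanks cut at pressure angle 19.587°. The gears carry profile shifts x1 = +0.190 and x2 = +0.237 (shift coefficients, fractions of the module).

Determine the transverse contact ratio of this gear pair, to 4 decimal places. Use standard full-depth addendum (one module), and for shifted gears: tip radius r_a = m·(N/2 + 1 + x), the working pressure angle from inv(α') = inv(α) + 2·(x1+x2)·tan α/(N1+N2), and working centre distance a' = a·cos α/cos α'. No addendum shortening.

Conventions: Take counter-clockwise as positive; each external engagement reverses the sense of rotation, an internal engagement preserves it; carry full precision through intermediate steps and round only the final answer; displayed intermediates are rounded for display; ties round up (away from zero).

recognized (one external pair, fixed centres): single-mesh tooth geometry, m = 1.190, N1 = 29, N2 = 33
base radii: r_b1 = 16.256514, r_b2 = 18.498792
tip radii: r_a1 = 18.671100, r_a2 = 21.107030
inv(α') = inv(19.587°) + 2·(+0.190+0.237)·tan α/(29+33) = 0.01887195  ⇒  α' = 21.57624°
a' = a·cos α / cos α' = 36.8900·cos 19.587°/cos 21.57624° = 37.374147
action lengths: √(r_a1²−r_b1²) = 9.183448, √(r_a2²−r_b2²) = 10.163730
base pitch p_b = π·m·cos α = 3.522162
CR = (9.183448 + 10.163730 − 37.374147·sin 21.57624°)/3.522162 = 1.590856
contact ratio ≈ 1.5909

1.5909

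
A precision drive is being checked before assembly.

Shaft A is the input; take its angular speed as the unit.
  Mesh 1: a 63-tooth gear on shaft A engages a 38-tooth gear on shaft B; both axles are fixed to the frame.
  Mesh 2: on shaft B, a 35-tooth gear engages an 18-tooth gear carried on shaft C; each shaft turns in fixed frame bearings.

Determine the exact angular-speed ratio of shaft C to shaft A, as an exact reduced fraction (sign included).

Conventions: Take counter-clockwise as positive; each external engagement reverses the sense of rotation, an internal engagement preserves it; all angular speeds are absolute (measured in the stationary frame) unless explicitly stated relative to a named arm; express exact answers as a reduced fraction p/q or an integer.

245/76

class = fixed-axis compound train [2 meshes; 2 ratios multiply, 2 sense flips]
mesh 1 [63T→38T]: running ratio 63/38, sense −
mesh 2 [35T→18T]: running ratio 245/76, sense +
ω_out/ω_in = 245/76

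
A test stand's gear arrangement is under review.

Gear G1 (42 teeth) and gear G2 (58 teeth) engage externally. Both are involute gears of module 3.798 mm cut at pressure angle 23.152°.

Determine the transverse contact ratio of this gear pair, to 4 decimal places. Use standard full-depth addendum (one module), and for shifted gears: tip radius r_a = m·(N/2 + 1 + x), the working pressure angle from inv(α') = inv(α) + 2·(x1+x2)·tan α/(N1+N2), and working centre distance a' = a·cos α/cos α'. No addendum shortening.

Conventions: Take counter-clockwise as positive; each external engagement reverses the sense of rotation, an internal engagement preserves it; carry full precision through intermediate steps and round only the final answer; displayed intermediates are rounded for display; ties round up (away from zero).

topology: single-mesh involute geometry — m = 3.798, 42T/58T pair
base radii: r_b1 = 73.334693, r_b2 = 101.271719
tip radii: r_a1 = 83.556000, r_a2 = 113.940000
no profile shift: α' = α, a' = a
action lengths: √(r_a1²−r_b1²) = 40.045323, √(r_a2²−r_b2²) = 52.214582
base pitch p_b = π·m·cos α = 10.970844
CR = (40.045323 + 52.214582 − 189.900000·sin 23.15200°)/10.970844 = 1.603941
contact ratio ≈ 1.6039

1.6039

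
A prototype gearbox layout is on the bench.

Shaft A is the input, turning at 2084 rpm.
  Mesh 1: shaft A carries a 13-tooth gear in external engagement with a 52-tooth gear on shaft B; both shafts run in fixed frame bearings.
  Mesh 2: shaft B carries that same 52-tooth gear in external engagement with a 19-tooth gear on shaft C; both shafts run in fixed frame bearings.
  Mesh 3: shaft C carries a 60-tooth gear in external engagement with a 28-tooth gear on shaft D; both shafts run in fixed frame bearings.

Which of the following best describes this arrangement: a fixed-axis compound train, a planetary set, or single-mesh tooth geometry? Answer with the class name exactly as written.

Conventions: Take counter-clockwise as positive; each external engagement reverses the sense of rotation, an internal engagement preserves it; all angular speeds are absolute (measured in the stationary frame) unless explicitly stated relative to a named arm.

class = fixed-axis compound train [3 meshes; 3 ratios multiply, 3 sense flips]
classification: fixed-axis compound train

fixed-axis compound train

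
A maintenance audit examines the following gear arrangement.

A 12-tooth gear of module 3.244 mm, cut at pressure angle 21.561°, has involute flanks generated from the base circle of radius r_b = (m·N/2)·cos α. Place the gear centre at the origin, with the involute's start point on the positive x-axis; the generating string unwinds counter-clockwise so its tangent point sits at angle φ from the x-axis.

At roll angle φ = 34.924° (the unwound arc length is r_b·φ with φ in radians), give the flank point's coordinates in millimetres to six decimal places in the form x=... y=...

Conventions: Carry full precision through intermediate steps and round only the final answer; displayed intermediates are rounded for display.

x=21.158873 y=1.316401

class = single-mesh tooth geometry [base-circle involute, m = 3.244, 12T]
pitch radius r_p = m·N/2 = 3.244·12/2 = 19.464000
base radius r_b = r_p·cos α = 19.464000·cos 21.561° = 18.102043
roll angle φ = 34.924° = 0.60953879 rad
x = r_b·(cos φ + φ·sin φ) = 21.158873
y = r_b·(sin φ − φ·cos φ) = 1.316401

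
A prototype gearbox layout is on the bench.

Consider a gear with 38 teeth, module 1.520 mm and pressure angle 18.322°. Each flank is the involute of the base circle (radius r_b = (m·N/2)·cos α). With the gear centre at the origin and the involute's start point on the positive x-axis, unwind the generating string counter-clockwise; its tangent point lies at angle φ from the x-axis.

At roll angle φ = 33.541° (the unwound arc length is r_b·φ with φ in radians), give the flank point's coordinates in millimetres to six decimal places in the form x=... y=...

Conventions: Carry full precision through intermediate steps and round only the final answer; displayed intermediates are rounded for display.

topology: single-mesh involute geometry — m = 1.520, N = 38
pitch radius r_p = m·N/2 = 1.520·38/2 = 28.880000
base radius r_b = r_p·cos α = 28.880000·cos 18.322° = 27.415924
roll angle φ = 33.541° = 0.58540088 rad
x = r_b·(cos φ + φ·sin φ) = 31.718696
y = r_b·(sin φ − φ·cos φ) = 1.771271

x=31.718696 y=1.771271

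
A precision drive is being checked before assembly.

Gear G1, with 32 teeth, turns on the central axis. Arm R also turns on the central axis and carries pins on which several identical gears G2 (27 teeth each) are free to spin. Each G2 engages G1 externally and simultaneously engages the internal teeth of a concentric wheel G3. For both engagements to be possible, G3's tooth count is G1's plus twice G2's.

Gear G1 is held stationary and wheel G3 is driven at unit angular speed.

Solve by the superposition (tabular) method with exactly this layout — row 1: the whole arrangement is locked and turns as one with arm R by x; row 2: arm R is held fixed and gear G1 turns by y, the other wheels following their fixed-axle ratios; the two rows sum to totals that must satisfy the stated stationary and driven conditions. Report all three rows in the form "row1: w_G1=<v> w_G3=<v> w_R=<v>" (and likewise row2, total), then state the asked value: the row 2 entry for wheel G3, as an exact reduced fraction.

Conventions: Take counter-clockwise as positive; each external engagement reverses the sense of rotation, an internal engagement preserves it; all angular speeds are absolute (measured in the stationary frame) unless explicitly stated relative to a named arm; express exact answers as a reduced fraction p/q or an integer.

row1: w_G1=43/59 w_G3=43/59 w_R=43/59
row2: w_G1=-43/59 w_G3=16/59 w_R=0
total: w_G1=0 w_G3=1 w_R=43/59
asked value: 16/59

planetary set (32T centre, 27T on arm, 86T internal) — Willis relation
row 1 (train locked, turned with arm): all members turn x
row 2 — arm fixed, fixed-axis ratios: sun y, ring −(32/86)·y, arm 0
boundary: total ω_sun = x + y = 0 and total ω_ring = x − (32/86)·y = 1  ⇒  y = -43/59, x = 43/59
row 2 ring = −(32/86)·(-43/59) = 16/59
totals (row 1 + row 2): sun 43/59 + (-43/59) = 0, ring 43/59 + 16/59 = 1, arm 43/59 + 0 = 43/59
asked cell (row2, ring) = 16/59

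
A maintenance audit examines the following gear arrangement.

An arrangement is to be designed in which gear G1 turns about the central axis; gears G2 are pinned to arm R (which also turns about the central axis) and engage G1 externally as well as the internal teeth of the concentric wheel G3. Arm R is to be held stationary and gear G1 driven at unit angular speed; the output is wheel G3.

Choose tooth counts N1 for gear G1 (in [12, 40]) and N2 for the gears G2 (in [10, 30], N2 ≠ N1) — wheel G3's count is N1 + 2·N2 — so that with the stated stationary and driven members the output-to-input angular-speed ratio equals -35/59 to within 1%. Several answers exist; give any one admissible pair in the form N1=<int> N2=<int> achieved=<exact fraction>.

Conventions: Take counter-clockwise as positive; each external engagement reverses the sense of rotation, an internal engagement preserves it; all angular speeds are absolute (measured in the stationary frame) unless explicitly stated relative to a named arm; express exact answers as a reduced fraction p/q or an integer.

N1=35 N2=12 achieved=-35/59

design class (target -35/59): planetary set
Willis with ω_arm = 0: ω_ring/ω_sun = −N1/N3; set equal to -35/59  ⇒  N3/N1 = −1/(-35/59) = 59/35
N3 = N1 + 2·N2  ⇒  N2/N1 = (N3/N1 − 1)/2 = (59/35 − 1)/2 = 12/35
smallest multiple with N1 ≥ 12 and N2 ≥ 10: k = 1  ⇒  N1 = 1·35 = 35, N2 = 1·12 = 12 (N1 ≤ 40, N2 ≤ 30, N2 ≠ N1 ✓), N3 = 35 + 2·12 = 59
check: −N1/N3 with N1 = 35, N3 = 59 gives -35/59; |achieved − target| = 0 ≤ 7/1180 ✓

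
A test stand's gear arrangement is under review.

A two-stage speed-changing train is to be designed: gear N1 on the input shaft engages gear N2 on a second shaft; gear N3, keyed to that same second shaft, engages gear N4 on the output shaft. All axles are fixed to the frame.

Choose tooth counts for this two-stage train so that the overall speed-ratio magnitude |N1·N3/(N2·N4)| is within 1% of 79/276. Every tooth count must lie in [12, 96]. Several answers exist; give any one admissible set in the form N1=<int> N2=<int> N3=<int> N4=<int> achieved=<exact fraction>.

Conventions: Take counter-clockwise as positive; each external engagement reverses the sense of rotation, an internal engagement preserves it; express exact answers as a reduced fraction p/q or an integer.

N1=12 N2=36 N3=79 N4=92 achieved=79/276

class = fixed-axis compound train [2-stage, 79/276 wanted]
target = 79/276 in lowest terms: an exact hit needs N1·N3 = k·79 and N2·N4 = k·276 for one integer k, every count in [12, 96]; additionally prefer no 1:1 stage (N1 ≠ N2, N3 ≠ N4)
k = 1…11: no 1:1-free in-range split of k·79 and k·276 into factor pairs; take k = 12
k = 12: N1·N3 = 948 = 12·79, N2·N4 = 3312 = 36·92
achieved = 12·79/(36·92) = 79/276; |achieved − target| = 0 ≤ 79/27600 ✓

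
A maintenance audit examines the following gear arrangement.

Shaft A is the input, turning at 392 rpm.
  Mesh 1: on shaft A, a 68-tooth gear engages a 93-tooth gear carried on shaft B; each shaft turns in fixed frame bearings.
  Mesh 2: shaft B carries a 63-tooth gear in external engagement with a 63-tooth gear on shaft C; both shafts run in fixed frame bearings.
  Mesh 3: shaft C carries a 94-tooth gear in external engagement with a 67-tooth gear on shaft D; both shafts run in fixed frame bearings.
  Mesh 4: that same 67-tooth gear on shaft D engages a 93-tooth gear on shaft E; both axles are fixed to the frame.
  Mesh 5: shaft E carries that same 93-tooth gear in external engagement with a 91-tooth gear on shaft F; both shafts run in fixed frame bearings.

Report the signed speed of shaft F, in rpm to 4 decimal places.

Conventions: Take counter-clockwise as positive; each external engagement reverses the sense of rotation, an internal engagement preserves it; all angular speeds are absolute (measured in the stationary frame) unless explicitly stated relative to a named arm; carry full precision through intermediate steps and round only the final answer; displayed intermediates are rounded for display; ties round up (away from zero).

-296.0728 rpm

recognized (6 fixed axles, 5 meshes): fixed-axis compound train
mesh 1 [68T→93T]: ω = 392.0000×68/93 = 286.6237 rpm, sense flips to −
mesh 2 [63T→63T]: ω = 286.6237×63/63 = 286.6237 rpm, sense flips to +
mesh 3 [94T→67T]: ω = 286.6237×94/67 = 402.1287 rpm, sense flips to −
mesh 4 [67T→93T]: ω = 402.1287×67/93 = 289.7056 rpm, sense flips to +
mesh 5 [93T→91T]: ω = 289.7056×93/91 = 296.0728 rpm, sense flips to −
signed output speed = -296.0728 rpm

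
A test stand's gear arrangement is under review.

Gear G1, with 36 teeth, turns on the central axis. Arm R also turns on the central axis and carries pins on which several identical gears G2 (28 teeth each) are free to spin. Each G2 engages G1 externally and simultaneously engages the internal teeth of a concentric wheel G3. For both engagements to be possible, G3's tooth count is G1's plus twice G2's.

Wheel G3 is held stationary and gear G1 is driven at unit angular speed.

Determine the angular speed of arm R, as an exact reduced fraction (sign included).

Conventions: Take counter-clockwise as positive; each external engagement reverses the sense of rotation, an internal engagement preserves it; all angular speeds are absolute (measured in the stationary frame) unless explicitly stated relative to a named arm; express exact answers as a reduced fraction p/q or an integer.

class = planetary set [G3 = 36+2·28 = 92; Willis about the carrier]
ring teeth: 36 + 2·28 = 92
36(ω_sun−ω_arm) = −92(ω_ring−ω_arm),  ω_ring = 0, ω_sun = 1
36(1−ω_arm) = −92(0−ω_arm)  ⇒  128·ω_arm = 36  ⇒  ω_arm = 9/32
exact speed ratio = 9/32

9/32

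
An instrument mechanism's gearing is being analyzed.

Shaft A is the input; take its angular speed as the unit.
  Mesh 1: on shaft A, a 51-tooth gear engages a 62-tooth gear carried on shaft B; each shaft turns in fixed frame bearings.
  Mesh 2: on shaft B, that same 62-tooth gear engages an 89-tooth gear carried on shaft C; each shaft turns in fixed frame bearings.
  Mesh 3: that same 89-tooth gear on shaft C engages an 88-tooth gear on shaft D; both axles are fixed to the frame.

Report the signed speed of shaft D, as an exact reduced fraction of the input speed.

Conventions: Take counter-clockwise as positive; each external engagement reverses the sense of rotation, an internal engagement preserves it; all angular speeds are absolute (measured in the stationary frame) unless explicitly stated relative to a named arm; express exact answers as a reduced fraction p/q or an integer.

-51/88

3-mesh fixed-axis compound train (all bearings frame-fixed)
mesh 1 [51T→62T]: |ω|/ω_in = 1×51/62 = 51/62, sense flips to −
mesh 2 [62T→89T]: |ω|/ω_in = (51/62)×62/89 = 51/89, sense flips to +
mesh 3 [89T→88T]: |ω|/ω_in = (51/89)×89/88 = 51/88, sense flips to −
signed output speed (× input speed) = -51/88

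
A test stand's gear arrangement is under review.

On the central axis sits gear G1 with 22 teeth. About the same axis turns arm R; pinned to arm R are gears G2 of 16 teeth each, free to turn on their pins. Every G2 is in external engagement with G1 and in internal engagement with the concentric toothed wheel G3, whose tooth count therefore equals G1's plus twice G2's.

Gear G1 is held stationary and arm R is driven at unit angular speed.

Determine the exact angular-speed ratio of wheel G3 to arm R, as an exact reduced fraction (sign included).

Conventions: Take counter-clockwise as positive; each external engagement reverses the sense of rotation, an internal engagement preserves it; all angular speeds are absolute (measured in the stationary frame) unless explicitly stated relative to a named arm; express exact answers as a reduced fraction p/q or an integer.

38/27

recognized (axles ride arm R): planetary set, 22/16/54 teeth
ring teeth: 22 + 2·16 = 54
22(ω_sun−ω_arm) = −54(ω_ring−ω_arm),  ω_sun = 0, ω_arm = 1
ω_ring = 1 − (22/54)(0−1) = 38/27
ω_out/ω_in = 38/27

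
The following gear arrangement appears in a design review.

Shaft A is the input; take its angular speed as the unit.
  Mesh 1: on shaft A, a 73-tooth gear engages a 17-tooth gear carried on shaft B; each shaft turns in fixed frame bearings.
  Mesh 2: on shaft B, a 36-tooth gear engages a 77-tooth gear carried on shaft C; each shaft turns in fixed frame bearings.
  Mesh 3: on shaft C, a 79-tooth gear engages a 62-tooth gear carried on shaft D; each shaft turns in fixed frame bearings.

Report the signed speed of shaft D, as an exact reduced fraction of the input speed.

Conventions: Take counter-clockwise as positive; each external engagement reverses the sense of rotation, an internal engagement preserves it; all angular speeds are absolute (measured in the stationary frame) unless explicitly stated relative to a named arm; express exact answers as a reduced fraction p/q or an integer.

3-mesh fixed-axis compound train (all bearings frame-fixed)
mesh 1 [73T→17T]: |ω|/ω_in = 1×73/17 = 73/17, sense flips to −
mesh 2 [36T→77T]: |ω|/ω_in = (73/17)×36/77 = 2628/1309, sense flips to +
mesh 3 [79T→62T]: |ω|/ω_in = (2628/1309)×79/62 = 103806/40579, sense flips to −
signed output speed (× input speed) = -103806/40579

-103806/40579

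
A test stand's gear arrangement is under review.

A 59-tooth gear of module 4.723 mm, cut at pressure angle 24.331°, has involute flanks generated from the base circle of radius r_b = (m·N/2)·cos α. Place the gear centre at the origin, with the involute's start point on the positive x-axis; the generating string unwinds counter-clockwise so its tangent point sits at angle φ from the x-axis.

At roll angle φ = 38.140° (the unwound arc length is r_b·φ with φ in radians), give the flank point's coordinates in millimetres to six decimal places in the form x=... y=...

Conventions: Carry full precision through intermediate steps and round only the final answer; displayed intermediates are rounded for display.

class = single-mesh tooth geometry [base-circle involute, m = 4.723, 59T]
pitch radius r_p = m·N/2 = 4.723·59/2 = 139.328500
base radius r_b = r_p·cos α = 139.328500·cos 24.331° = 126.953411
roll angle φ = 38.140° = 0.66566858 rad
x = r_b·(cos φ + φ·sin φ) = 152.040809
y = r_b·(sin φ − φ·cos φ) = 11.937946

x=152.040809 y=11.937946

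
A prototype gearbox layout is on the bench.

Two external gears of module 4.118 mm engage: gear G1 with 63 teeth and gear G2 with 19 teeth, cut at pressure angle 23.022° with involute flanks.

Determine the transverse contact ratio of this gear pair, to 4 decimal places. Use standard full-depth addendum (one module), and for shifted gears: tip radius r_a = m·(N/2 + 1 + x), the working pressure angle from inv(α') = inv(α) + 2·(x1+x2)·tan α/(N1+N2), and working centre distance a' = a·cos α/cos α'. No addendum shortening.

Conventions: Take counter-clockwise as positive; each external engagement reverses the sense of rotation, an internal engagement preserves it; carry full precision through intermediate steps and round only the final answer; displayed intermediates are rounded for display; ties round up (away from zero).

1.5454

class = single-mesh tooth geometry [involute pair 63T × 19T, m = 4.118]
base radii: r_b1 = 119.385658, r_b2 = 36.005198
tip radii: r_a1 = 133.835000, r_a2 = 43.239000
no profile shift: α' = α, a' = a
action lengths: √(r_a1²−r_b1²) = 60.488610, √(r_a2²−r_b2²) = 23.942364
base pitch p_b = π·m·cos α = 11.906702
CR = (60.488610 + 23.942364 − 168.838000·sin 23.02200°)/11.906702 = 1.545436
contact ratio ≈ 1.5454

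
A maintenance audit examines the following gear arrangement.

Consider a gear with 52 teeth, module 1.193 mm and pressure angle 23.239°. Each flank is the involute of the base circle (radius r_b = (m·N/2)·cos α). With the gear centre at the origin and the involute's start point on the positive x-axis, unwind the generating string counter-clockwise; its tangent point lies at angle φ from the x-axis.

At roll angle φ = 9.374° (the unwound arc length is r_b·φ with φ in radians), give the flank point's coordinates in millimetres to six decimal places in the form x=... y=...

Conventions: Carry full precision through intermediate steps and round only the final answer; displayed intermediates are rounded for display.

x=28.880320 y=0.041494

single-mesh involute tooth geometry (52T wheel at module 1.193)
pitch radius r_p = m·N/2 = 1.193·52/2 = 31.018000
base radius r_b = r_p·cos α = 31.018000·cos 23.239° = 28.501416
roll angle φ = 9.374° = 0.16360716 rad
x = r_b·(cos φ + φ·sin φ) = 28.880320
y = r_b·(sin φ − φ·cos φ) = 0.041494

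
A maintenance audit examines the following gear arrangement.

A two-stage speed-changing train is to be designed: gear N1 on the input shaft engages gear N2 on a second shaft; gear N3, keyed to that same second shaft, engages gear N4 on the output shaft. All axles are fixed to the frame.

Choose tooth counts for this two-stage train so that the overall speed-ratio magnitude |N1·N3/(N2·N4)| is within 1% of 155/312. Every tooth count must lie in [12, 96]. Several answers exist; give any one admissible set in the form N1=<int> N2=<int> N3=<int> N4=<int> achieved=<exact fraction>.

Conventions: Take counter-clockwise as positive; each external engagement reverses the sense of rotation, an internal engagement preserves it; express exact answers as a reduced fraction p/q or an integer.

class = fixed-axis compound train [2-stage, 155/312 wanted]
target = 155/312 in lowest terms: an exact hit needs N1·N3 = k·155 and N2·N4 = k·312 for one integer k, every count in [12, 96]; additionally prefer no 1:1 stage (N1 ≠ N2, N3 ≠ N4)
k = 1…2: no 1:1-free in-range split of k·155 and k·312 into factor pairs; take k = 3
k = 3: N1·N3 = 465 = 15·31, N2·N4 = 936 = 12·78
achieved = 15·31/(12·78) = 155/312; |achieved − target| = 0 ≤ 31/6240 ✓

N1=15 N2=12 N3=31 N4=78 achieved=155/312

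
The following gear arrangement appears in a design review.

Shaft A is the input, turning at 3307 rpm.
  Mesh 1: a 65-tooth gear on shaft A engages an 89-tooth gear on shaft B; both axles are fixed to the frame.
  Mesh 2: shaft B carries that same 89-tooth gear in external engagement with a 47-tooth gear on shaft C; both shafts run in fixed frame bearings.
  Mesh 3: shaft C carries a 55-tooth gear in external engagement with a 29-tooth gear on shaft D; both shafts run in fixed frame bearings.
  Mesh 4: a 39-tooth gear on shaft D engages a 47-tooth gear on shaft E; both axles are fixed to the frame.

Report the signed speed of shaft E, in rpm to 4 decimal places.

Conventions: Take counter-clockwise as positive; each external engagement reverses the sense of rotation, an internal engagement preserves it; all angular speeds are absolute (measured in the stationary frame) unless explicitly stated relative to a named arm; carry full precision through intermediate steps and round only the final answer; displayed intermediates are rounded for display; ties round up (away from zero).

+7197.4911 rpm

class = fixed-axis compound train [4 meshes; 4 ratios multiply, 4 sense flips]
mesh 1 [65T→89T]: ω = 3307.0000×65/89 = 2415.2247 rpm, sense flips to −
mesh 2 [89T→47T]: ω = 2415.2247×89/47 = 4573.5106 rpm, sense flips to +
mesh 3 [55T→29T]: ω = 4573.5106×55/29 = 8673.8995 rpm, sense flips to −
mesh 4 [39T→47T]: ω = 8673.8995×39/47 = 7197.4911 rpm, sense flips to +
signed output speed = +7197.4911 rpm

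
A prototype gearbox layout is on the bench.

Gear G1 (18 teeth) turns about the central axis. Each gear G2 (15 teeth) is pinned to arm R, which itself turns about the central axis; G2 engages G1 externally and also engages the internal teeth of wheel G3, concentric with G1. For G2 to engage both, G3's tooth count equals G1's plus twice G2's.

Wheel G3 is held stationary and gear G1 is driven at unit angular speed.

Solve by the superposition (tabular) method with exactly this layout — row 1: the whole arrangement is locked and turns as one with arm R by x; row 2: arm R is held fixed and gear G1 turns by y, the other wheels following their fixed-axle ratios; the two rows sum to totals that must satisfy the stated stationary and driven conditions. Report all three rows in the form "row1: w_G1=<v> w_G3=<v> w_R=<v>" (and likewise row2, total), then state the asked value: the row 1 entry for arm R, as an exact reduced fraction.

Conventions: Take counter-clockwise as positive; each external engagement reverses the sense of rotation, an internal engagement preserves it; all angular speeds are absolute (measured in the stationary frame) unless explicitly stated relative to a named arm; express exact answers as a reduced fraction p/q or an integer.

recognized (axles ride arm R): planetary set, 18/15/48 teeth
superposition row 1 [locked train]: every member turns x
row 2: sun turns y, ring = −(18/48)·y, arm 0
boundary: total ω_ring = x − (18/48)·y = 0 and total ω_sun = x + y = 1  ⇒  y = 8/11, x = 3/11
row 2 ring = −(18/48)·8/11 = -3/11
totals (row 1 + row 2): sun 3/11 + 8/11 = 1, ring 3/11 + (-3/11) = 0, arm 3/11 + 0 = 3/11
asked cell (row1, arm) = 3/11

row1: w_G1=3/11 w_G3=3/11 w_R=3/11
row2: w_G1=8/11 w_G3=-3/11 w_R=0
total: w_G1=1 w_G3=0 w_R=3/11
asked value: 3/11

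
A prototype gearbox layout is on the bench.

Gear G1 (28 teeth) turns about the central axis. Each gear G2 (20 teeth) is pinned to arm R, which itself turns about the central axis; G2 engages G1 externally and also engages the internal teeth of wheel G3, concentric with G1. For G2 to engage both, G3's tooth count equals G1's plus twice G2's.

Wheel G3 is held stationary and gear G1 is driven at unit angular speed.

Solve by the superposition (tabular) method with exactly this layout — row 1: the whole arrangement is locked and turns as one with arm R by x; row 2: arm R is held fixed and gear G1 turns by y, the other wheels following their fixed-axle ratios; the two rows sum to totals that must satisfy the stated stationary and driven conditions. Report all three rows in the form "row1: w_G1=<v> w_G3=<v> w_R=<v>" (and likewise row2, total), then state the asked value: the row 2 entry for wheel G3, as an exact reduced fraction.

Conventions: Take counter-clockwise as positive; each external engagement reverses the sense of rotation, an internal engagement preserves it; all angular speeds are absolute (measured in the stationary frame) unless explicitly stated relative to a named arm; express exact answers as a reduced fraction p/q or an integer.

row1: w_G1=7/24 w_G3=7/24 w_R=7/24
row2: w_G1=17/24 w_G3=-7/24 w_R=0
total: w_G1=1 w_G3=0 w_R=7/24
asked value: -7/24

recognized (axles ride arm R): planetary set, 28/20/68 teeth
row 1 (train locked, turned with arm): all members turn x
row 2: sun turns y, ring = −(28/68)·y, arm 0
boundary: total ω_ring = x − (28/68)·y = 0 and total ω_sun = x + y = 1  ⇒  y = 17/24, x = 7/24
row 2 ring = −(28/68)·17/24 = -7/24
totals (row 1 + row 2): sun 7/24 + 17/24 = 1, ring 7/24 + (-7/24) = 0, arm 7/24 + 0 = 7/24
asked cell (row2, ring) = -7/24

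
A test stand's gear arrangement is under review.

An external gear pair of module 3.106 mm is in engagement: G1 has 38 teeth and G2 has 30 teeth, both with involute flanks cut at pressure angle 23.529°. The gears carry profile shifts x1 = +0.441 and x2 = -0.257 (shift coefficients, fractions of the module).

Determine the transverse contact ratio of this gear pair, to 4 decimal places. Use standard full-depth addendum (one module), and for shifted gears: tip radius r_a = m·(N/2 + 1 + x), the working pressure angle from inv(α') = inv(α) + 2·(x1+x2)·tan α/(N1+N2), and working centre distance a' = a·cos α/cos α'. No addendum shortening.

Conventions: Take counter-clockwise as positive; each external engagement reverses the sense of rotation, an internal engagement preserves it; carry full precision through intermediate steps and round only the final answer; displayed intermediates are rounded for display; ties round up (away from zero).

1.5047

recognized (one external pair, fixed centres): single-mesh tooth geometry, m = 3.106, N1 = 38, N2 = 30
base radii: r_b1 = 54.107466, r_b2 = 42.716420
tip radii: r_a1 = 63.489746, r_a2 = 48.897758
inv(α') = inv(23.529°) + 2·(+0.441-0.257)·tan α/(38+30) = 0.02711219  ⇒  α' = 24.21815°
a' = a·cos α / cos α' = 105.6040·cos 23.529°/cos 24.21815° = 106.167683
action lengths: √(r_a1²−r_b1²) = 33.216411, √(r_a2²−r_b2²) = 23.797020
base pitch p_b = π·m·cos α = 8.946506
CR = (33.216411 + 23.797020 − 106.167683·sin 24.21815°)/8.946506 = 1.504741
contact ratio ≈ 1.5047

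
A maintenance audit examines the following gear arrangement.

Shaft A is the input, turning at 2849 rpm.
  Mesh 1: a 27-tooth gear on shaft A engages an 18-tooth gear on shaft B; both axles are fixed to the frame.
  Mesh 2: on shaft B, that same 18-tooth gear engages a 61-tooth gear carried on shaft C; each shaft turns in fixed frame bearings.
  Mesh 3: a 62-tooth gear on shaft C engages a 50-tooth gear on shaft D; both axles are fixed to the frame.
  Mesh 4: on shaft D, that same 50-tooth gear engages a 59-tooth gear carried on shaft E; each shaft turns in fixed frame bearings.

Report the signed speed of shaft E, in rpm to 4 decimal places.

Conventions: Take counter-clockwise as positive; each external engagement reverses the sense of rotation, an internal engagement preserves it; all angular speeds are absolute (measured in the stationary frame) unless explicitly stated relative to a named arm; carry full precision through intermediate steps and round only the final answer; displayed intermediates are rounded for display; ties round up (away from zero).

+1325.1531 rpm

class = fixed-axis compound train [4 meshes; 4 ratios multiply, 4 sense flips]
mesh 1 [27T→18T]: ω = 2849.0000×27/18 = 4273.5000 rpm, sense flips to −
mesh 2 [18T→61T]: ω = 4273.5000×18/61 = 1261.0328 rpm, sense flips to +
mesh 3 [62T→50T]: ω = 1261.0328×62/50 = 1563.6807 rpm, sense flips to −
mesh 4 [50T→59T]: ω = 1563.6807×50/59 = 1325.1531 rpm, sense flips to +
signed output speed = +1325.1531 rpm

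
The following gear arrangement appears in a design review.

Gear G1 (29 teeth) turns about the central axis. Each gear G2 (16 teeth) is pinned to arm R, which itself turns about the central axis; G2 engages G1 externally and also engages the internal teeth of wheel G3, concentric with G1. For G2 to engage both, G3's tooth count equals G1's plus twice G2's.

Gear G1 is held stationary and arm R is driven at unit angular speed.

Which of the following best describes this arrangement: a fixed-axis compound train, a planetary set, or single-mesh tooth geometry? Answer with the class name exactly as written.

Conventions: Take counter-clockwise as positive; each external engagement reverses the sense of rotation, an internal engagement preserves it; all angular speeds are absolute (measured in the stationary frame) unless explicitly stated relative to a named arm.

planetary set

topology: planetary set — G1 29T / G2 16T / G3 61T, arm = carrier (Willis)
classification: planetary set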